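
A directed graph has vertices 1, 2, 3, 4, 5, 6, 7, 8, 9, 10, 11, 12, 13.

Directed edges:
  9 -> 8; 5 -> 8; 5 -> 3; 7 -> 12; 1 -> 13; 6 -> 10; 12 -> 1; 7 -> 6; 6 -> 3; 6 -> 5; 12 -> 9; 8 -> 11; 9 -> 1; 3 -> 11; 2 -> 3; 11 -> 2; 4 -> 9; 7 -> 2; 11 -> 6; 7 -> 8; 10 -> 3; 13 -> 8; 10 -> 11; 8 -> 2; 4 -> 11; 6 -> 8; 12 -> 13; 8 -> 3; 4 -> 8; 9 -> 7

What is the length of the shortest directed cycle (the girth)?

3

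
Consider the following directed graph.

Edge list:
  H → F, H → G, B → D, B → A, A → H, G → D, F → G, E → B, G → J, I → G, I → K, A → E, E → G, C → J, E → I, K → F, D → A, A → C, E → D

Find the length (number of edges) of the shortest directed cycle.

For each vertex v, BFS finds the shortest path from v back to v.
The shortest such closed walk is A → E → D → A, length 3.

3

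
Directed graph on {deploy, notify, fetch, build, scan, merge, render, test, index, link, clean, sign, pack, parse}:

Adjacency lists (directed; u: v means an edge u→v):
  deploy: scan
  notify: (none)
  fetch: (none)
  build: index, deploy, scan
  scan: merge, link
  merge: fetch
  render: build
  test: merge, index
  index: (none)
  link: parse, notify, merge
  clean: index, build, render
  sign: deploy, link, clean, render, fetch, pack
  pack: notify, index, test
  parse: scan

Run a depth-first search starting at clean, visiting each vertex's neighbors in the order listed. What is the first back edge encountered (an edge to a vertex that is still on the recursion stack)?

DFS from clean (visiting each vertex's neighbors in the order listed); mark gray on enter, black on exit:
clean gray
  index gray
  index black
  build gray
    build→index: index black — skip
    deploy gray
      scan gray
        merge gray
          fetch gray
          fetch black
        merge black
        link gray
          parse gray
            parse→scan: scan is gray → back edge
First back edge: parse → scan.

parse→scan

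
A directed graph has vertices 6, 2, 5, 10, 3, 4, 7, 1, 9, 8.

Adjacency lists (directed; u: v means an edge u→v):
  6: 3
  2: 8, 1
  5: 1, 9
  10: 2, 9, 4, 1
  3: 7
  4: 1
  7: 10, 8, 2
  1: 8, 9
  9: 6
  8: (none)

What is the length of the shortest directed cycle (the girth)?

5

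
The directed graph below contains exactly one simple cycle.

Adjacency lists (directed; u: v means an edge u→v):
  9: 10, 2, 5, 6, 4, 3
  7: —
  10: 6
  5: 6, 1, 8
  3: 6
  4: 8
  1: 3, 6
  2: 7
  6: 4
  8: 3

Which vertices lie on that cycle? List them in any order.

3, 4, 6, 8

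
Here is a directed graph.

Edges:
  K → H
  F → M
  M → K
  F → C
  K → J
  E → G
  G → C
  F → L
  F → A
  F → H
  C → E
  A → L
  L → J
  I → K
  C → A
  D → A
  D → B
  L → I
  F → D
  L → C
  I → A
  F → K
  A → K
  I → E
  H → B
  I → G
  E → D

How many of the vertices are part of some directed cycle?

7

A vertex is on a directed cycle iff it belongs to a strongly connected component of size ≥ 2 (or has a self-loop).
The vertices on cycles are {A, C, D, E, G, I, L} — 7 in total.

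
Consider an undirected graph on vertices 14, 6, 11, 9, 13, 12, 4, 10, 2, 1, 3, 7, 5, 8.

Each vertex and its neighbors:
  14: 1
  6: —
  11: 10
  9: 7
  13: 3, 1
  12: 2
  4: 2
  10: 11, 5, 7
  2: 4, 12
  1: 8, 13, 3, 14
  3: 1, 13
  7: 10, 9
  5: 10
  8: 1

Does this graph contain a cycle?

DFS, tracking each vertex's parent; an edge to a visited non-parent vertex closes a cycle.
Start from 10:
visit 10 (parent –)
  visit 11 (parent 10)
    11–10: parent, skip
  visit 5 (parent 10)
    5–10: parent, skip
  visit 7 (parent 10)
    7–10: parent, skip
    visit 9 (parent 7)
      9–7: parent, skip
visit 14 (parent –)
  visit 1 (parent 14)
    visit 8 (parent 1)
      8–1: parent, skip
    visit 13 (parent 1)
      visit 3 (parent 13)
        3–1: 1 visited and ≠ parent → cycle
Cycle: 1 – 13 – 3 – 1.

Yes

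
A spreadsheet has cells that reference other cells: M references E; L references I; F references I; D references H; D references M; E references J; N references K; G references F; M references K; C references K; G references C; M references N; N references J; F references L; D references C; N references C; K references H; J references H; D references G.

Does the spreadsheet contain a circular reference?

No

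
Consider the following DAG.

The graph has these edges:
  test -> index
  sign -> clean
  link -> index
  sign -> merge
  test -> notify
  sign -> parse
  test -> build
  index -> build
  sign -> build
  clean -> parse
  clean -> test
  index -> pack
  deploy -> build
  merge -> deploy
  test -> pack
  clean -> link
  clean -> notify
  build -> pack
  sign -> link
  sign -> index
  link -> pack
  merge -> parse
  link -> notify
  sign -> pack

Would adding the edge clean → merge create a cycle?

No

Adding clean→merge creates a cycle iff merge can already reach clean.
Explore from merge: no path reaches clean. The graph stays acyclic.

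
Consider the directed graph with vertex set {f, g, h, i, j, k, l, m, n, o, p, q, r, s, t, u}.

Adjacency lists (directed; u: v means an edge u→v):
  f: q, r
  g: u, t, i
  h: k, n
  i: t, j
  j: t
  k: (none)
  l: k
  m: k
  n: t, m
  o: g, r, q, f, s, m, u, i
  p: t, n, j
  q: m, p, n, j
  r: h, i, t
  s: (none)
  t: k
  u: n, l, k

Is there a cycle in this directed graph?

DFS with white/gray/black marking, starting from s:
s gray
s black
f gray
  q gray
    m gray
      k gray
      k black
    m black
    p gray
      t gray
        t→k: k black — skip
      t black
      n gray
        n→t: t black — skip
        n→m: m black — skip
      n black
      j gray
        j→t: t black — skip
      j black
    p black
    q→n: n black — skip
    q→j: j black — skip
  q black
  r gray
    h gray
      h→k: k black — skip
      h→n: n black — skip
    h black
    i gray
      i→t: t black — skip
      i→j: j black — skip
    i black
    r→t: t black — skip
  r black
f black
g gray
  u gray
    u→n: n black — skip
    l gray
      l→k: k black — skip
    l black
    u→k: k black — skip
  u black
  g→t: t black — skip
  g→i: i black — skip
g black
o gray
  o→g: g black — skip
  o→r: r black — skip
  o→q: q black — skip
  o→f: f black — skip
  o→s: s black — skip
  o→m: m black — skip
  o→u: u black — skip
  o→i: i black — skip
o black
Every edge goes to a white or black vertex — no back edge, so the graph is acyclic.

No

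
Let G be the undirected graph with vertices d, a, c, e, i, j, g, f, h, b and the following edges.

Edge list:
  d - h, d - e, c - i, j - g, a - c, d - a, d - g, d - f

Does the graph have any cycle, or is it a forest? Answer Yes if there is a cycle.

No

DFS, tracking each vertex's parent; an edge to a visited non-parent vertex closes a cycle.
Start from i:
visit i (parent –)
  visit c (parent i)
    c–i: parent, skip
    visit a (parent c)
      a–c: parent, skip
      visit d (parent a)
        d–a: parent, skip
        visit g (parent d)
          g–d: parent, skip
          visit j (parent g)
            j–g: parent, skip
        visit f (parent d)
          f–d: parent, skip
        visit e (parent d)
          e–d: parent, skip
        visit h (parent d)
          h–d: parent, skip
visit b (parent –)
No non-parent visited neighbor found — the graph is a forest.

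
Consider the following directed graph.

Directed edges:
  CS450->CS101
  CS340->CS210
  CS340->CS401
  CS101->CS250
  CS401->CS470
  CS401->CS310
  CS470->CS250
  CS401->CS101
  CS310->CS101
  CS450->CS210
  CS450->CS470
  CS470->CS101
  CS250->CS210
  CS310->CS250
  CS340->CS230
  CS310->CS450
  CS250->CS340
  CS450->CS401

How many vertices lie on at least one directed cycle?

A vertex is on a directed cycle iff it belongs to a strongly connected component of size ≥ 2 (or has a self-loop).
The vertices on cycles are {CS101, CS250, CS310, CS340, CS401, CS450, CS470} — 7 in total.

7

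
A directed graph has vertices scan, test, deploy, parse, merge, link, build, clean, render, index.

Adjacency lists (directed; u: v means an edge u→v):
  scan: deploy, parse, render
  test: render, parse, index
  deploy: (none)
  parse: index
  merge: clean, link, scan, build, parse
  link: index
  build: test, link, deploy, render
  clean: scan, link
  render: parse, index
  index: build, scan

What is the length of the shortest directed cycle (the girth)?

3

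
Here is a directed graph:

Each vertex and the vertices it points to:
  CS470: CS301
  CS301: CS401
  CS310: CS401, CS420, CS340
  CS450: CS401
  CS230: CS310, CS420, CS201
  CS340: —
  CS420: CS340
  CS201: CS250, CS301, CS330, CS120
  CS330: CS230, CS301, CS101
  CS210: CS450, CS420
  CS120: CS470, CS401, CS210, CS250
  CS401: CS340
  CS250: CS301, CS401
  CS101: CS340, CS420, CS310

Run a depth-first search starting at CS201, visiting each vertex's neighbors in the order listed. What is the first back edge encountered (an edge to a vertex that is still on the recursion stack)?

DFS from CS201 (visiting each vertex's neighbors in the order listed); mark gray on enter, black on exit:
CS201 gray
  CS250 gray
    CS301 gray
      CS401 gray
        CS340 gray
        CS340 black
      CS401 black
    CS301 black
    CS250→CS401: CS401 black — skip
  CS250 black
  CS201→CS301: CS301 black — skip
  CS330 gray
    CS230 gray
      CS310 gray
        CS310→CS401: CS401 black — skip
        CS420 gray
          CS420→CS340: CS340 black — skip
        CS420 black
        CS310→CS340: CS340 black — skip
      CS310 black
      CS230→CS420: CS420 black — skip
      CS230→CS201: CS201 is gray → back edge
First back edge: CS230 → CS201.

CS230->CS201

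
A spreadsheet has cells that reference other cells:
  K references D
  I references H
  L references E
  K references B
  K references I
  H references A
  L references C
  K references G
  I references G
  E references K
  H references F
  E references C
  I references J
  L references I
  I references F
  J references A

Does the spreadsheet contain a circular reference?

DFS with white/gray/black marking, starting from G:
G gray
G black
H gray
  A gray
  A black
  F gray
  F black
H black
J gray
  J→A: A black — skip
J black
L gray
  E gray
    K gray
      B gray
      B black
      I gray
        I→H: H black — skip
        I→F: F black — skip
        I→J: J black — skip
        I→G: G black — skip
      I black
      K→G: G black — skip
      D gray
      D black
    K black
    C gray
    C black
  E black
  L→C: C black — skip
  L→I: I black — skip
L black
Every edge goes to a white or black vertex — no back edge, so the graph is acyclic.

No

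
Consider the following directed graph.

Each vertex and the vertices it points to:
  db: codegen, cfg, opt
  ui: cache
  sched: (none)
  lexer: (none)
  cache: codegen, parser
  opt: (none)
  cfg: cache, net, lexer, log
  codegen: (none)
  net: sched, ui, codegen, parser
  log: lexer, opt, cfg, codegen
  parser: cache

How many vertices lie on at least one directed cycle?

4

A vertex is on a directed cycle iff it belongs to a strongly connected component of size ≥ 2 (or has a self-loop).
The vertices on cycles are {cfg, log, cache, parser} — 4 in total.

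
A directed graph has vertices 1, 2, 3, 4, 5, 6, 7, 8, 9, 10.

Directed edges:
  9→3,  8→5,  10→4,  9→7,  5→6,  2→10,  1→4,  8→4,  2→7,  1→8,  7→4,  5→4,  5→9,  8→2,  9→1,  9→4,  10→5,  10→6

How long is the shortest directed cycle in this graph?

For each vertex v, BFS finds the shortest path from v back to v.
The shortest such closed walk is 8 → 5 → 9 → 1 → 8, length 4.

4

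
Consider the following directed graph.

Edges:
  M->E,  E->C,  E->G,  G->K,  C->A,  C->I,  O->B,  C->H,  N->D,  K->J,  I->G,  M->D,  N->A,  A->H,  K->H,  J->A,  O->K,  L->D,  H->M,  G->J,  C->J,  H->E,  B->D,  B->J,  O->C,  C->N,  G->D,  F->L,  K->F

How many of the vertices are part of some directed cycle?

10

A vertex is on a directed cycle iff it belongs to a strongly connected component of size ≥ 2 (or has a self-loop).
The vertices on cycles are {A, C, E, G, H, I, J, K, M, N} — 10 in total.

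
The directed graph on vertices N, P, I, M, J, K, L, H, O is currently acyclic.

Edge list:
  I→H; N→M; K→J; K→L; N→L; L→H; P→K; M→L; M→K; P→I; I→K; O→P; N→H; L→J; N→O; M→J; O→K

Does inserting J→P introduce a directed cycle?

Adding J→P creates a cycle iff P can already reach J.
Path from P: P → K → J.
So P → … → J → P is a cycle.

Yes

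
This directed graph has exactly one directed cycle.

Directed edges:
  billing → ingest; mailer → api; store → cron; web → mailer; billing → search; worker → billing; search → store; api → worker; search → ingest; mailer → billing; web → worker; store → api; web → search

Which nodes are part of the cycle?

api, store, search, worker, billing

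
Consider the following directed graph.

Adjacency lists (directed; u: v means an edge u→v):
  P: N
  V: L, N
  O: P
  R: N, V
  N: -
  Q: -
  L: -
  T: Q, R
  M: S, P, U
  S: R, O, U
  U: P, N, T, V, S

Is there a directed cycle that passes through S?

S is on a cycle iff S can reach itself via ≥1 edge.
S → U → S — yes.

Yes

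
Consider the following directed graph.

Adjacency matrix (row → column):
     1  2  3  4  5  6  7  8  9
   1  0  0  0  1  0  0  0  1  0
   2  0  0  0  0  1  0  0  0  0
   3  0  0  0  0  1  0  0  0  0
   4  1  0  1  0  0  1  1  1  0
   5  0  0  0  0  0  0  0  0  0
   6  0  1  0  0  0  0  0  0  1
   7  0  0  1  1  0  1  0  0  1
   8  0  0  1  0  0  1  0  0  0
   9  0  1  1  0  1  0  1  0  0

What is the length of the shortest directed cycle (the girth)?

For each vertex v, BFS finds the shortest path from v back to v.
The shortest such closed walk is 7 → 4 → 7, length 2.

2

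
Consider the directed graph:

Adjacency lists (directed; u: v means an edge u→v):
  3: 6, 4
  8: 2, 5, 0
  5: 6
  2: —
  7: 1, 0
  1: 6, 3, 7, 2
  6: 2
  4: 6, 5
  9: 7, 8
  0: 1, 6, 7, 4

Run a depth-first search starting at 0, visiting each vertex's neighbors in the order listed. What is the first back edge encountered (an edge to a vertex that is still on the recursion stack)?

7→1

DFS from 0 (visiting each vertex's neighbors in the order listed); mark gray on enter, black on exit:
0 gray
  1 gray
    6 gray
      2 gray
      2 black
    6 black
    3 gray
      3→6: 6 black — skip
      4 gray
        4→6: 6 black — skip
        5 gray
          5→6: 6 black — skip
        5 black
      4 black
    3 black
    7 gray
      7→1: 1 is gray → back edge
First back edge: 7 → 1.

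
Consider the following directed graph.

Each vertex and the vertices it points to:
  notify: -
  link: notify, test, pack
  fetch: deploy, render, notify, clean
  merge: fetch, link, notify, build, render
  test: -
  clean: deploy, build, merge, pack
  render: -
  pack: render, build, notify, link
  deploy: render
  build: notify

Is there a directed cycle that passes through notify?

No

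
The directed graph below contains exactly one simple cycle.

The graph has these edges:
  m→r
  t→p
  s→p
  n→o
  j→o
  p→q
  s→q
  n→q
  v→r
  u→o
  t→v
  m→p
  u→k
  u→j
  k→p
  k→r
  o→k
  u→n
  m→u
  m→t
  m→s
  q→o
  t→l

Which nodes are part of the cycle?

DFS with gray/black marking from k:
k gray
  r gray
  r black
  p gray
    q gray
      o gray
        o→k: k is gray → back edge
Back edge closes the cycle k → p → q → o → k; its vertices are {k, o, p, q}.

k, o, p, q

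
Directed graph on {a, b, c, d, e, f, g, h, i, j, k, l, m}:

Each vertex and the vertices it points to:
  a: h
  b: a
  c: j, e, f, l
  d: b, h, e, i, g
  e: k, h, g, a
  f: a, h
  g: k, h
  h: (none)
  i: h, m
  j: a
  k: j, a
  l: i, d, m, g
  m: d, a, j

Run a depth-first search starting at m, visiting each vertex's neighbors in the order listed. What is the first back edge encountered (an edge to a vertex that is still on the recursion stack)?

i→m

DFS from m (visiting each vertex's neighbors in the order listed); mark gray on enter, black on exit:
m gray
  d gray
    b gray
      a gray
        h gray
        h black
      a black
    b black
    d→h: h black — skip
    e gray
      k gray
        j gray
          j→a: a black — skip
        j black
        k→a: a black — skip
      k black
      e→h: h black — skip
      g gray
        g→k: k black — skip
        g→h: h black — skip
      g black
      e→a: a black — skip
    e black
    i gray
      i→h: h black — skip
      i→m: m is gray → back edge
First back edge: i → m.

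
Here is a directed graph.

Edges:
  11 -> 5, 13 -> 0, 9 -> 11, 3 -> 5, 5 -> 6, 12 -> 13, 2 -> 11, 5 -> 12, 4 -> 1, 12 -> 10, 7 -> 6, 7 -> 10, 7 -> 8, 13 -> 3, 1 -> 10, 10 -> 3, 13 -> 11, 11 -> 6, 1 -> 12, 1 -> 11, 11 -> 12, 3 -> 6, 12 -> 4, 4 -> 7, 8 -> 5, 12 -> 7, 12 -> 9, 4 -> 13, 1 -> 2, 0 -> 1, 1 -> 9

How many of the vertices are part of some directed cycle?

13

A vertex is on a directed cycle iff it belongs to a strongly connected component of size ≥ 2 (or has a self-loop).
The vertices on cycles are {0, 1, 2, 3, 4, 5, 7, 8, 9, 10, 11, 12, 13} — 13 in total.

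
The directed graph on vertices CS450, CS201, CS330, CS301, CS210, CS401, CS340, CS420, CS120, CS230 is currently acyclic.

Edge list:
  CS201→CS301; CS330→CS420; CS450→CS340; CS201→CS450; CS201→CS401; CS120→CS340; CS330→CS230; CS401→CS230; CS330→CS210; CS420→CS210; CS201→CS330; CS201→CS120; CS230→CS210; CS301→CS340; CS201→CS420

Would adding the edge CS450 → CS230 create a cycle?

No

Adding CS450→CS230 creates a cycle iff CS230 can already reach CS450.
Explore from CS230: no path reaches CS450. The graph stays acyclic.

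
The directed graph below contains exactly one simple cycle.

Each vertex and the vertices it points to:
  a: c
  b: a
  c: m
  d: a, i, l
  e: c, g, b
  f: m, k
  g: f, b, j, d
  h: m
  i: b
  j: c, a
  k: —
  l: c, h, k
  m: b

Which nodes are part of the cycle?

DFS with gray/black marking from a:
a gray
  c gray
    m gray
      b gray
        b→a: a is gray → back edge
Back edge closes the cycle a → c → m → b → a; its vertices are {a, b, c, m}.

a, b, c, m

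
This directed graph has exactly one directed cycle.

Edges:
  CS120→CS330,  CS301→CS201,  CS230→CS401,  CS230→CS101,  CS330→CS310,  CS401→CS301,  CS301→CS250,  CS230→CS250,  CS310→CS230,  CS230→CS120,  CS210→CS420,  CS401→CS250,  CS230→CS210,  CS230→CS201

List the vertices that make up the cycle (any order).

CS120, CS230, CS310, CS330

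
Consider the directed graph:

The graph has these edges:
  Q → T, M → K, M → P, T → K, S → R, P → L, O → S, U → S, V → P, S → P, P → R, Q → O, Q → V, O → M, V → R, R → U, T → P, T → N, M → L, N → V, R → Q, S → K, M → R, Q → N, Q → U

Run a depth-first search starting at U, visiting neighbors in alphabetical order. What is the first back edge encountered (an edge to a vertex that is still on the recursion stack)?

V->P

DFS from U (visiting neighbors in alphabetical order); mark gray on enter, black on exit:
U gray
  S gray
    K gray
    K black
    P gray
      L gray
      L black
      R gray
        Q gray
          N gray
            V gray
              V→P: P is gray → back edge
First back edge: V → P.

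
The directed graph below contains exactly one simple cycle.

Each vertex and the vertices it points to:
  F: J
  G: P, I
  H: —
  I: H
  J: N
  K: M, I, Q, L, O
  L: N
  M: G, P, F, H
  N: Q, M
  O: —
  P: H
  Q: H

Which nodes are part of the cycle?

DFS with gray/black marking from M:
M gray
  G gray
    P gray
      H gray
      H black
    P black
    I gray
      I→H: H black — skip
    I black
  G black
  M→P: P black — skip
  F gray
    J gray
      N gray
        Q gray
          Q→H: H black — skip
        Q black
        N→M: M is gray → back edge
Back edge closes the cycle M → F → J → N → M; its vertices are {F, J, M, N}.

F, J, M, N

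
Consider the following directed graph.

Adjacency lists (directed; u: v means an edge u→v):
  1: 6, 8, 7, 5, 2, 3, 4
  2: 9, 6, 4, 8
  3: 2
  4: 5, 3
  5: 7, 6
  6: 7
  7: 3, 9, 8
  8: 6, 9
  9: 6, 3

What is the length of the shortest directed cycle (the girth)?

For each vertex v, BFS finds the shortest path from v back to v.
The shortest such closed walk is 2 → 4 → 3 → 2, length 3.

3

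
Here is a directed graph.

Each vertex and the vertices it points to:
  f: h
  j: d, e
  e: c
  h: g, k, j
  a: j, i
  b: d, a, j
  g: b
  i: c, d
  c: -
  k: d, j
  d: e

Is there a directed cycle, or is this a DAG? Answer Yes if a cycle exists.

No

DFS with white/gray/black marking, starting from j:
j gray
  d gray
    e gray
      c gray
      c black
    e black
  d black
  j→e: e black — skip
j black
f gray
  h gray
    g gray
      b gray
        b→d: d black — skip
        a gray
          a→j: j black — skip
          i gray
            i→c: c black — skip
            i→d: d black — skip
          i black
        a black
        b→j: j black — skip
      b black
    g black
    k gray
      k→d: d black — skip
      k→j: j black — skip
    k black
    h→j: j black — skip
  h black
f black
Every edge goes to a white or black vertex — no back edge, so the graph is acyclic.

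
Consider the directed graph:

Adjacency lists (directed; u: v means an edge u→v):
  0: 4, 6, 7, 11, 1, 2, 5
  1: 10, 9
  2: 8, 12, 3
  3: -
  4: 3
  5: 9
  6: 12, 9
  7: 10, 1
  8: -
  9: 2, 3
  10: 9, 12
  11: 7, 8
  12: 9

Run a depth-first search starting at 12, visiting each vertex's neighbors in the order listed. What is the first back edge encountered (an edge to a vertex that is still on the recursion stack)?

DFS from 12 (visiting each vertex's neighbors in the order listed); mark gray on enter, black on exit:
12 gray
  9 gray
    2 gray
      8 gray
      8 black
      2→12: 12 is gray → back edge
First back edge: 2 → 12.

2→12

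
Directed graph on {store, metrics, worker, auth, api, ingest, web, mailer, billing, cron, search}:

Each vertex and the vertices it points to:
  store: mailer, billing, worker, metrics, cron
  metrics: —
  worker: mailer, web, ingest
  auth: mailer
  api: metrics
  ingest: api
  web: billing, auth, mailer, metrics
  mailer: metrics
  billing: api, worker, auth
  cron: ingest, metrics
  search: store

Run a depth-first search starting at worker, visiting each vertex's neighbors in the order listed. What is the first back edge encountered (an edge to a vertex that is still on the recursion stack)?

billing→worker

DFS from worker (visiting each vertex's neighbors in the order listed); mark gray on enter, black on exit:
worker gray
  mailer gray
    metrics gray
    metrics black
  mailer black
  web gray
    billing gray
      api gray
        api→metrics: metrics black — skip
      api black
      billing→worker: worker is gray → back edge
First back edge: billing → worker.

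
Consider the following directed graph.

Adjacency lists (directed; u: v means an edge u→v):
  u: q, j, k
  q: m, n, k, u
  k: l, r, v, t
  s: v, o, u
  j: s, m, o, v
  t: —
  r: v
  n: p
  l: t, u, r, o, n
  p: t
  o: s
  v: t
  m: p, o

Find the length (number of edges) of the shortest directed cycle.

For each vertex v, BFS finds the shortest path from v back to v.
The shortest such closed walk is q → u → q, length 2.

2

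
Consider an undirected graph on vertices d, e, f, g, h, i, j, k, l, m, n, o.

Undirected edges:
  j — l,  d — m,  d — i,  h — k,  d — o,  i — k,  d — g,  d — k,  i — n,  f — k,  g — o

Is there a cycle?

DFS, tracking each vertex's parent; an edge to a visited non-parent vertex closes a cycle.
Start from j:
visit j (parent –)
  visit l (parent j)
    l–j: parent, skip
visit d (parent –)
  visit o (parent d)
    visit g (parent o)
      g–o: parent, skip
      g–d: d visited and ≠ parent → cycle
Cycle: d – o – g – d.

Yes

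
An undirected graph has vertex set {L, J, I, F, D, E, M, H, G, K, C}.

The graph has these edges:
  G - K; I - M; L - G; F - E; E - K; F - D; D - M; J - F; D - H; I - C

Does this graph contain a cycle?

No

DFS, tracking each vertex's parent; an edge to a visited non-parent vertex closes a cycle.
Start from M:
visit M (parent –)
  visit I (parent M)
    visit C (parent I)
      C–I: parent, skip
    I–M: parent, skip
  visit D (parent M)
    visit F (parent D)
      visit E (parent F)
        E–F: parent, skip
        visit K (parent E)
          K–E: parent, skip
          visit G (parent K)
            G–K: parent, skip
            visit L (parent G)
              L–G: parent, skip
      F–D: parent, skip
      visit J (parent F)
        J–F: parent, skip
    D–M: parent, skip
    visit H (parent D)
      H–D: parent, skip
No non-parent visited neighbor found — the graph is a forest.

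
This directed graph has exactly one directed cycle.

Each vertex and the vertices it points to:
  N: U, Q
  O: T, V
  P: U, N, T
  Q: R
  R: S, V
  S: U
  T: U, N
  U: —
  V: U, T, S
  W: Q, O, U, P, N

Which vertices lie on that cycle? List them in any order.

N, Q, R, T, V

DFS with gray/black marking from Q:
Q gray
  R gray
    S gray
      U gray
      U black
    S black
    V gray
      V→U: U black — skip
      T gray
        T→U: U black — skip
        N gray
          N→U: U black — skip
          N→Q: Q is gray → back edge
Back edge closes the cycle Q → R → V → T → N → Q; its vertices are {N, Q, R, T, V}.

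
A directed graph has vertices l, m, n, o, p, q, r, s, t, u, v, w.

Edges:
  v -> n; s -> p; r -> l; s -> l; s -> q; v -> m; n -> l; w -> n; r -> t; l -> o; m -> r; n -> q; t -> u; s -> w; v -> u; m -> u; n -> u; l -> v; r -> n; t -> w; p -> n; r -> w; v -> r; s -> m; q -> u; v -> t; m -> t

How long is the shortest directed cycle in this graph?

For each vertex v, BFS finds the shortest path from v back to v.
The shortest such closed walk is l → v → r → l, length 3.

3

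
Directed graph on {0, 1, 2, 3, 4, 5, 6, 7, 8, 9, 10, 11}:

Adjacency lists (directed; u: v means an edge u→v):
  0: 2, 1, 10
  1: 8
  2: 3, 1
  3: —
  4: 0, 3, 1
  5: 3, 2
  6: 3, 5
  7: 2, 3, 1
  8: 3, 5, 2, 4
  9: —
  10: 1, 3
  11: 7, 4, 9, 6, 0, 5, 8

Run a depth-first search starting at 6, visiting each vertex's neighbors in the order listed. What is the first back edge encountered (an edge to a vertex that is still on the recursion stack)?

8->5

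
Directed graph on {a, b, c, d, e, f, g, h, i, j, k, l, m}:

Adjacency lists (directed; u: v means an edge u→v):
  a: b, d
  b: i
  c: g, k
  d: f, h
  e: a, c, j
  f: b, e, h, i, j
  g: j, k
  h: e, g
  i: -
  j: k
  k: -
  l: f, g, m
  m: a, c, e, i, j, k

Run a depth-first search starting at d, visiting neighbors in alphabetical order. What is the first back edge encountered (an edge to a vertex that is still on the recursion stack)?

DFS from d (visiting neighbors in alphabetical order); mark gray on enter, black on exit:
d gray
  f gray
    b gray
      i gray
      i black
    b black
    e gray
      a gray
        a→b: b black — skip
        a→d: d is gray → back edge
First back edge: a → d.

a->d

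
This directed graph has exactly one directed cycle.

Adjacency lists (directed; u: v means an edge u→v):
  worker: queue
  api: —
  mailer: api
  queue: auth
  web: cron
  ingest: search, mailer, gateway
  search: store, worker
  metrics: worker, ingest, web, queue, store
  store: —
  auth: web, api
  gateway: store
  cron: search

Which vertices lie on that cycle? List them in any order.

web, auth, cron, queue, search, worker

DFS with gray/black marking from queue:
queue gray
  auth gray
    web gray
      cron gray
        search gray
          store gray
          store black
          worker gray
            worker→queue: queue is gray → back edge
Back edge closes the cycle queue → auth → web → cron → search → worker → queue; its vertices are {web, auth, cron, queue, search, worker}.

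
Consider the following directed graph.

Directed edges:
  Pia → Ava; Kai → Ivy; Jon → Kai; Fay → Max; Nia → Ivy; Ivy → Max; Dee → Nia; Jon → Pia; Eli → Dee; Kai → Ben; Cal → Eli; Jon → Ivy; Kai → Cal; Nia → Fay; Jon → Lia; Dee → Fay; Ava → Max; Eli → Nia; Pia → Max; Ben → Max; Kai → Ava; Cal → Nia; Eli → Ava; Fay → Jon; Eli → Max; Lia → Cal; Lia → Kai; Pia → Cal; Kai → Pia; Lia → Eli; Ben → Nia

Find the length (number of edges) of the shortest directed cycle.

5

For each vertex v, BFS finds the shortest path from v back to v.
The shortest such closed walk is Jon → Lia → Cal → Nia → Fay → Jon, length 5.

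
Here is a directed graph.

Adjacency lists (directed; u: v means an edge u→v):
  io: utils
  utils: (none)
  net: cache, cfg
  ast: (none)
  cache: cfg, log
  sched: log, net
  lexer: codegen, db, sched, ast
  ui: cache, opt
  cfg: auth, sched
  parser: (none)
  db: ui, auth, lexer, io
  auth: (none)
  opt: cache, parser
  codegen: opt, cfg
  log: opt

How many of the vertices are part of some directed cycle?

A vertex is on a directed cycle iff it belongs to a strongly connected component of size ≥ 2 (or has a self-loop).
The vertices on cycles are {db, cfg, log, net, opt, cache, lexer, sched} — 8 in total.

8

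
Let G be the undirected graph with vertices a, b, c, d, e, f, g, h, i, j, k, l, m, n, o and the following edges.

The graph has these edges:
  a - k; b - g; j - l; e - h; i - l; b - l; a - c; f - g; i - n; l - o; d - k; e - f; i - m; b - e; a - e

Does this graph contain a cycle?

DFS, tracking each vertex's parent; an edge to a visited non-parent vertex closes a cycle.
Start from l:
visit l (parent –)
  visit b (parent l)
    visit g (parent b)
      g–b: parent, skip
      visit f (parent g)
        visit e (parent f)
          visit h (parent e)
            h–e: parent, skip
          visit a (parent e)
            a–e: parent, skip
            visit c (parent a)
              c–a: parent, skip
            visit k (parent a)
              visit d (parent k)
                d–k: parent, skip
              k–a: parent, skip
          e–f: parent, skip
          e–b: b visited and ≠ parent → cycle
Cycle: b – g – f – e – b.

Yes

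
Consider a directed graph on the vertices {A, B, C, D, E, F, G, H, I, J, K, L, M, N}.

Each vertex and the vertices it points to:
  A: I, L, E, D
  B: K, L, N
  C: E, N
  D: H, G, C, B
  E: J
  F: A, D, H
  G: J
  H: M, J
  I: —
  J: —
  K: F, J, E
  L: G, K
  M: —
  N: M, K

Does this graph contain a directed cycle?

Yes

DFS with white/gray/black marking, starting from H:
H gray
  M gray
  M black
  J gray
  J black
H black
A gray
  I gray
  I black
  L gray
    G gray
      G→J: J black — skip
    G black
    K gray
      F gray
        F→A: A is gray → back edge
Back edge found, so a cycle exists: A → L → K → F → A.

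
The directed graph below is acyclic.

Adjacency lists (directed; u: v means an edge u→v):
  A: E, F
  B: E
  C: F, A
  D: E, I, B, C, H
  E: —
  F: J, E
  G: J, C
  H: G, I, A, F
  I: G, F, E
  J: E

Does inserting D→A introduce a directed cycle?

No

Adding D→A creates a cycle iff A can already reach D.
Explore from A: no path reaches D. The graph stays acyclic.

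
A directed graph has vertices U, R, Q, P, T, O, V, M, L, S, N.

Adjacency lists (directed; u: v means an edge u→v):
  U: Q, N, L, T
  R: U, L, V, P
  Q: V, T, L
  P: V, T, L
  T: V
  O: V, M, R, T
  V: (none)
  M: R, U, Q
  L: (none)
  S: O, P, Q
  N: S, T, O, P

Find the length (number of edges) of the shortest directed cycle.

4

For each vertex v, BFS finds the shortest path from v back to v.
The shortest such closed walk is N → O → M → U → N, length 4.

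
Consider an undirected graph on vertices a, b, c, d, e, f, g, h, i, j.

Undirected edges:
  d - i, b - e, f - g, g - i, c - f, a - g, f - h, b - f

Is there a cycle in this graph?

DFS, tracking each vertex's parent; an edge to a visited non-parent vertex closes a cycle.
Start from f:
visit f (parent –)
  visit b (parent f)
    b–f: parent, skip
    visit e (parent b)
      e–b: parent, skip
  visit g (parent f)
    g–f: parent, skip
    visit a (parent g)
      a–g: parent, skip
    visit i (parent g)
      visit d (parent i)
        d–i: parent, skip
      i–g: parent, skip
  visit h (parent f)
    h–f: parent, skip
  visit c (parent f)
    c–f: parent, skip
visit j (parent –)
No non-parent visited neighbor found — the graph is a forest.

No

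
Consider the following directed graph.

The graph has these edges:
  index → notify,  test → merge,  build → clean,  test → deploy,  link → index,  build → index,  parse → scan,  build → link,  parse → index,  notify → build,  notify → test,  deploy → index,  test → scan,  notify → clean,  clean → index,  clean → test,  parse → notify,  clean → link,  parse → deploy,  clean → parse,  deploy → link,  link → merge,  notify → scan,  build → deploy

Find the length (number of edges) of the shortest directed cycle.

For each vertex v, BFS finds the shortest path from v back to v.
The shortest such closed walk is notify → build → index → notify, length 3.

3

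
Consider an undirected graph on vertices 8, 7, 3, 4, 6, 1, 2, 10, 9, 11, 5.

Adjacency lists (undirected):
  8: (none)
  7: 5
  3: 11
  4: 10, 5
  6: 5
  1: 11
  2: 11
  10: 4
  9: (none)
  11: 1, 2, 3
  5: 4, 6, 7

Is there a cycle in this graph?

DFS, tracking each vertex's parent; an edge to a visited non-parent vertex closes a cycle.
Start from 4:
visit 4 (parent –)
  visit 10 (parent 4)
    10–4: parent, skip
  visit 5 (parent 4)
    5–4: parent, skip
    visit 6 (parent 5)
      6–5: parent, skip
    visit 7 (parent 5)
      7–5: parent, skip
visit 8 (parent –)
visit 3 (parent –)
  visit 11 (parent 3)
    visit 1 (parent 11)
      1–11: parent, skip
    visit 2 (parent 11)
      2–11: parent, skip
    11–3: parent, skip
visit 9 (parent –)
No non-parent visited neighbor found — the graph is a forest.

No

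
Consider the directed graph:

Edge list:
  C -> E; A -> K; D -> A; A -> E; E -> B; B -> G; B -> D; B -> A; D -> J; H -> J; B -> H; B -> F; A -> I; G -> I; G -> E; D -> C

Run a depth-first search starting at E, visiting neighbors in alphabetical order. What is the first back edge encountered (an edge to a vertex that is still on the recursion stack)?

A→E

DFS from E (visiting neighbors in alphabetical order); mark gray on enter, black on exit:
E gray
  B gray
    A gray
      A→E: E is gray → back edge
First back edge: A → E.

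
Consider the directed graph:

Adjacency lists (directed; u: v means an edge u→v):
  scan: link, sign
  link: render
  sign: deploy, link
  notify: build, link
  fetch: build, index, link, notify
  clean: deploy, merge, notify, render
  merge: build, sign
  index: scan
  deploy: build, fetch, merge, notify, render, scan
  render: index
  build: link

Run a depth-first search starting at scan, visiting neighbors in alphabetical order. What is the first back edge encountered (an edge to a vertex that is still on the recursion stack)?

index→scan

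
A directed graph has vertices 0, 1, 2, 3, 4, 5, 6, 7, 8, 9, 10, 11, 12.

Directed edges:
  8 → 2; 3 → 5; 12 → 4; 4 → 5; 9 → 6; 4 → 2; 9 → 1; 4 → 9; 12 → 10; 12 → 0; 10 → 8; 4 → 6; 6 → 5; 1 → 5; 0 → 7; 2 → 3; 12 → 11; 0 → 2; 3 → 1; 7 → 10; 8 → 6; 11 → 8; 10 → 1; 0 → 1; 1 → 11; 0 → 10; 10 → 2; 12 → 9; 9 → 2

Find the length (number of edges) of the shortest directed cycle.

5

For each vertex v, BFS finds the shortest path from v back to v.
The shortest such closed walk is 11 → 8 → 2 → 3 → 1 → 11, length 5.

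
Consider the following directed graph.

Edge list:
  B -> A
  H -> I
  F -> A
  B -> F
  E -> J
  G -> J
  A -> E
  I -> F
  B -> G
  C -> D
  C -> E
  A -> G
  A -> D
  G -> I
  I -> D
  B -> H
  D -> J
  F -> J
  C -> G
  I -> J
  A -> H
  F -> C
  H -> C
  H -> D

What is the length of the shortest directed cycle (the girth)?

For each vertex v, BFS finds the shortest path from v back to v.
The shortest such closed walk is H → I → F → A → H, length 4.

4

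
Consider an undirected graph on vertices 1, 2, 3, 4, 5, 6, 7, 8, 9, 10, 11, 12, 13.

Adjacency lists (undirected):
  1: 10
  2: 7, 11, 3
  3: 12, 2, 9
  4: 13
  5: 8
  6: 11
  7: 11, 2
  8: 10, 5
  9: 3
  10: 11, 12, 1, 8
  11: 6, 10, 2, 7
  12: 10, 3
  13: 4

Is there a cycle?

DFS, tracking each vertex's parent; an edge to a visited non-parent vertex closes a cycle.
Start from 12:
visit 12 (parent –)
  visit 10 (parent 12)
    visit 11 (parent 10)
      visit 6 (parent 11)
        6–11: parent, skip
      11–10: parent, skip
      visit 2 (parent 11)
        visit 7 (parent 2)
          7–11: 11 visited and ≠ parent → cycle
Cycle: 11 – 2 – 7 – 11.

Yes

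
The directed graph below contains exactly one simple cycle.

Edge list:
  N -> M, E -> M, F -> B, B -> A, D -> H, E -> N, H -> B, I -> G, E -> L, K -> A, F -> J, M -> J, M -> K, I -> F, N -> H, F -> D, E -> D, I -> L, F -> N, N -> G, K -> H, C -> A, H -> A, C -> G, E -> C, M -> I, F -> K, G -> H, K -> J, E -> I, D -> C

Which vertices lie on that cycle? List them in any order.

DFS with gray/black marking from I:
I gray
  G gray
    H gray
      A gray
      A black
      B gray
        B→A: A black — skip
      B black
    H black
  G black
  F gray
    F→B: B black — skip
    N gray
      M gray
        M→I: I is gray → back edge
Back edge closes the cycle I → F → N → M → I; its vertices are {F, I, M, N}.

F, I, M, N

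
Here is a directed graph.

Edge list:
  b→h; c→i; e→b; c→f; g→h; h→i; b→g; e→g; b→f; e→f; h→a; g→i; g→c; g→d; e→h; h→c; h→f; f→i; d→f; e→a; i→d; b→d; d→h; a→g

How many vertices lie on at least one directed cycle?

7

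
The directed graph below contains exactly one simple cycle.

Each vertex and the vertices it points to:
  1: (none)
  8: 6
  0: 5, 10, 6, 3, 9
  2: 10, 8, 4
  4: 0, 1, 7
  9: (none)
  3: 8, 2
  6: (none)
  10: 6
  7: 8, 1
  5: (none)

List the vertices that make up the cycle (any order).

DFS with gray/black marking from 4:
4 gray
  0 gray
    5 gray
    5 black
    10 gray
      6 gray
      6 black
    10 black
    0→6: 6 black — skip
    3 gray
      8 gray
        8→6: 6 black — skip
      8 black
      2 gray
        2→10: 10 black — skip
        2→8: 8 black — skip
        2→4: 4 is gray → back edge
Back edge closes the cycle 4 → 0 → 3 → 2 → 4; its vertices are {0, 2, 3, 4}.

0, 2, 3, 4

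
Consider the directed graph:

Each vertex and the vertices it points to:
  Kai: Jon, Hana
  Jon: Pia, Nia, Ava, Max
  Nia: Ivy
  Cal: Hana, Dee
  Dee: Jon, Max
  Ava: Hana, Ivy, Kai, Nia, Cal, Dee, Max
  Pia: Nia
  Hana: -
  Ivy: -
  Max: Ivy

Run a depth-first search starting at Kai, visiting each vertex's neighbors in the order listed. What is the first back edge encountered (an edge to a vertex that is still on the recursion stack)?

DFS from Kai (visiting each vertex's neighbors in the order listed); mark gray on enter, black on exit:
Kai gray
  Jon gray
    Pia gray
      Nia gray
        Ivy gray
        Ivy black
      Nia black
    Pia black
    Jon→Nia: Nia black — skip
    Ava gray
      Hana gray
      Hana black
      Ava→Ivy: Ivy black — skip
      Ava→Kai: Kai is gray → back edge
First back edge: Ava → Kai.

Ava→Kai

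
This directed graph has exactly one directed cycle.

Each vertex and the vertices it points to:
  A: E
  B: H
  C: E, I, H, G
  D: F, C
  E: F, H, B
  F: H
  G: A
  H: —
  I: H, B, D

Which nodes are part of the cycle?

C, D, I

DFS with gray/black marking from C:
C gray
  E gray
    F gray
      H gray
      H black
    F black
    E→H: H black — skip
    B gray
      B→H: H black — skip
    B black
  E black
  I gray
    I→H: H black — skip
    I→B: B black — skip
    D gray
      D→F: F black — skip
      D→C: C is gray → back edge
Back edge closes the cycle C → I → D → C; its vertices are {C, D, I}.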